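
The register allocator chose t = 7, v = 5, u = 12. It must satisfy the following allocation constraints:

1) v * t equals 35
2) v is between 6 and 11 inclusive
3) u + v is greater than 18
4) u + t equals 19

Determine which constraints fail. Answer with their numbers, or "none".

Constraints 2, 3 do not hold.

1) v * t = 5 * 7 = 35 — holds.
2) v = 5 is outside [6, 11] — fails.
3) u + v = 12 + 5 = 17; 17 ≤ 18, bound 18 not met — fails.
4) u + t = 12 + 7 = 19 — holds.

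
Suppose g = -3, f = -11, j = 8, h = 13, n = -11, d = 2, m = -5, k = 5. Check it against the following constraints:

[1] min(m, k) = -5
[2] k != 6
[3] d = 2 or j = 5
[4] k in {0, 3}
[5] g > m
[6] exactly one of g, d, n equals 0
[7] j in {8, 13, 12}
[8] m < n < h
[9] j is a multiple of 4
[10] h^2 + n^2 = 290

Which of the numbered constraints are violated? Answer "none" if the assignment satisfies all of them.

Constraints 4, 6, and 8 are violated.

[1] min(-5, 5) = -5 — satisfied.
[2] k = 5, and 5 ≠ 6 — satisfied.
[3] d = 2 = 2 (first disjunct) — satisfied.
[4] k = 5 is not in {0, 3} — violated.
[5] g = -3, m = -5; -3 > -5 — satisfied.
[6] g=-3, d=2, n=-11; 0 of them equal 0, not exactly one — violated.
[7] j = 8 is in {8, 13, 12} — satisfied.
[8] values -5, -11, 13; m = -5 is not < n = -11 — violated.
[9] 8 / 4 = 2, so 4 divides 8 — satisfied.
[10] h^2 + n^2 = 13^2 + (-11)^2 = 169 + 121 = 290 — satisfied.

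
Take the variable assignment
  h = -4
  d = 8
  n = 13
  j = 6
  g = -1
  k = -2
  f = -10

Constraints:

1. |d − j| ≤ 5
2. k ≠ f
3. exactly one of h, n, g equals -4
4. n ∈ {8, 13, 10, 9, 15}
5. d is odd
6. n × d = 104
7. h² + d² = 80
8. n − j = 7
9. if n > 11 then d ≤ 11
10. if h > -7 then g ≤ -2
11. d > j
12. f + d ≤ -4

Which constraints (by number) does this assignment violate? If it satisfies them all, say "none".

The assignment fails constraints 5, 10, 12.

1. |8 − 6| = 2; 2 ≤ 5 — OK.
2. k = -2, f = -10; distinct — OK.
3. h=-4, n=13, g=-1; 1 of them equals -4 — OK.
4. n = 13 is in {8, 13, 10, 9, 15} — OK.
5. d = 8 is even — violated.
6. n × d = 13 × 8 = 104 — OK.
7. h² + d² = (-4)² + 8² = 16 + 64 = 80 — OK.
8. n − j = 13 − 6 = 7 — OK.
9. n = 13 > 11, so we need d ≤ 11; d = 8 ≤ 11 — OK.
10. h = -4 > -7, so we need g ≤ -2; but g = -1 > -2 — violated.
11. d = 8, j = 6; 8 > 6 — OK.
12. f + d = -10 + 8 = -2; -2 > -4, bound -4 not met — violated.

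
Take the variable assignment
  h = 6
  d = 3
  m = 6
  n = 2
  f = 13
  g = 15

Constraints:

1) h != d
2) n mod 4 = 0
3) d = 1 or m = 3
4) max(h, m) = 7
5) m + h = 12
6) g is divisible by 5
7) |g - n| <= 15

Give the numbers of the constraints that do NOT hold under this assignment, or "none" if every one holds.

No — constraints 2, 3, and 4 are not satisfied.

1) h = 6, d = 3; distinct — holds.
2) 2 mod 4 = 2, not 0 — fails.
3) d = 3 ≠ 1 and m = 6 ≠ 3; both disjuncts false — fails.
4) max(6, 6) = 6, not 7 — fails.
5) m + h = 6 + 6 = 12 — holds.
6) 15 / 5 = 3, so 5 divides 15 — holds.
7) |15 - 2| = 13; 13 ≤ 15 — holds.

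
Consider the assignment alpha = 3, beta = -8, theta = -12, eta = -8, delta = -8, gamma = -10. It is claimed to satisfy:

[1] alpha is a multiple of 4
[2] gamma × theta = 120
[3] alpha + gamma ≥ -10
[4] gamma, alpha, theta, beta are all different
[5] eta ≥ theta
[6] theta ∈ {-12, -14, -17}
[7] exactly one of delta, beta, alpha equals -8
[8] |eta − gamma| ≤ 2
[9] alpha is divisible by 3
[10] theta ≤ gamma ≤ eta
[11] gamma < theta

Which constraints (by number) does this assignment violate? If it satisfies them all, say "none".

[1] 3 = 4×0 + 3, so 4 does not divide 3 — fails.
[2] gamma × theta = -10 × (-12) = 120 — holds.
[3] alpha + gamma = 3 + (-10) = -7; -7 ≥ -10 — holds.
[4] values -10, 3, -12, -8 are pairwise distinct — holds.
[5] eta = -8, theta = -12; -8 ≥ -12 — holds.
[6] theta = -12 is in {-12, -14, -17} — holds.
[7] delta=-8, beta=-8, alpha=3; 2 of them equal -8, not exactly one — fails.
[8] |-8 − (-10)| = 2; 2 ≤ 2 — holds.
[9] 3 / 3 = 1, so 3 divides 3 — holds.
[10] values -12 ≤ -10 ≤ -8 — holds.
[11] gamma = -10, theta = -12; -10 ≥ -12 (want <) — fails.

No — constraints 1, 7, and 11 are not satisfied.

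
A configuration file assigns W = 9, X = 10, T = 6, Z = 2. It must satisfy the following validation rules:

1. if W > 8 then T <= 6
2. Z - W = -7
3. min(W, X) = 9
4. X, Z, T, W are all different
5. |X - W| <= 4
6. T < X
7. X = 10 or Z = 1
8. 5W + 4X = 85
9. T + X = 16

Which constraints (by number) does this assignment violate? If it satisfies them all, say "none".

None — every constraint holds.

1. W = 9 > 8, so we need T ≤ 6; T = 6 ≤ 6  OK
2. Z - W = 2 - 9 = -7  OK
3. min(9, 10) = 9  OK
4. values 10, 2, 6, 9 are pairwise distinct  OK
5. |10 - 9| = 1; 1 ≤ 4  OK
6. T = 6, X = 10; 6 < 10  OK
7. X = 10 = 10 (first disjunct)  OK
8. 5W + 4X = 5(9) + 4(10) = 85  OK
9. T + X = 6 + 10 = 16  OK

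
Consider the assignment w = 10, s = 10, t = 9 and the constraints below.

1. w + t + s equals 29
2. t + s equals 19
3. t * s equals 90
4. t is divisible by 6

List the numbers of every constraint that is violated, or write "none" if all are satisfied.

Violated: 4.

1. w + t + s = 10 + 9 + 10 = 29 — satisfied.
2. t + s = 9 + 10 = 19 — satisfied.
3. t * s = 9 * 10 = 90 — satisfied.
4. 9 = 6*1 + 3, so 6 does not divide 9 — violated.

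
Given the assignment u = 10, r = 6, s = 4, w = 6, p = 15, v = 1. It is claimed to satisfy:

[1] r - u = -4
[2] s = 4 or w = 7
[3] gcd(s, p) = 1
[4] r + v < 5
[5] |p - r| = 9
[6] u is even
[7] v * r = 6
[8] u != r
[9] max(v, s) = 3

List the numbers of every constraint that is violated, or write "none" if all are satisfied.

[1] r - u = 6 - 10 = -4  holds
[2] s = 4 = 4 (first disjunct)  holds
[3] gcd(4, 15) = 1  holds
[4] r + v = 6 + 1 = 7; 7 ≥ 5, bound 5 not met  fails
[5] |15 - 6| = 9  holds
[6] u = 10 is even  holds
[7] v * r = 1 * 6 = 6  holds
[8] u = 10, r = 6; distinct  holds
[9] max(1, 4) = 4, not 3  fails

Constraints 4 and 9 are violated.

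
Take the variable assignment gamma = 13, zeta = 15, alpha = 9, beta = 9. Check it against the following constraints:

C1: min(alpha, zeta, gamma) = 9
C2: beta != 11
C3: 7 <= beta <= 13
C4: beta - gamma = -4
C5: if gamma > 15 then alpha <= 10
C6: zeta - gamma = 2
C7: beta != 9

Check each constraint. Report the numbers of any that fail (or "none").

Constraint 7 does not hold.

C1: min(9, 15, 13) = 9 — OK.
C2: beta = 9, and 9 ≠ 11 — OK.
C3: beta = 9 lies in [7, 13] — OK.
C4: beta - gamma = 9 - 13 = -4 — OK.
C5: gamma = 13, not > 15; antecedent false, conditional vacuously true — OK.
C6: zeta - gamma = 15 - 13 = 2 — OK.
C7: beta = 9, but 9 is required to differ — violated.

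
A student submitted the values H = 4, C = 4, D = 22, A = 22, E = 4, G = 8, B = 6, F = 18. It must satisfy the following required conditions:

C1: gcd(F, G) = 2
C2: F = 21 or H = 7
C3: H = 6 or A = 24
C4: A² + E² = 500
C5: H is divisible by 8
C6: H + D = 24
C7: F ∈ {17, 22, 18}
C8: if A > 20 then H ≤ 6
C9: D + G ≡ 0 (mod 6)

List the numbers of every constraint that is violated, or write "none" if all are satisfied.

No — constraints 2, 3, 5, and 6 are not satisfied.

C1: gcd(18, 8) = 2  true
C2: F = 18 ≠ 21 and H = 4 ≠ 7; both disjuncts false  false
C3: H = 4 ≠ 6 and A = 22 ≠ 24; both disjuncts false  false
C4: A² + E² = 22² + 4² = 484 + 16 = 500  true
C5: 4 = 8×0 + 4, so 8 does not divide 4  false
C6: H + D = 4 + 22 = 26, not 24  false
C7: F = 18 is in {17, 22, 18}  true
C8: A = 22 > 20, so we need H ≤ 6; H = 4 ≤ 6  true
C9: D + G = 30; 30 mod 6 = 0  true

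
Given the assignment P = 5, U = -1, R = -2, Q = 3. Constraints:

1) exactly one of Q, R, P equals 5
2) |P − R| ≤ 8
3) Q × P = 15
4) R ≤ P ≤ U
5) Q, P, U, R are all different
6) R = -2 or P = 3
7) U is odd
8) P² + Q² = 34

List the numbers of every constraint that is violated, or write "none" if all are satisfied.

Constraint 4 is violated.

1) Q=3, R=-2, P=5; 1 of them equals 5 — satisfied.
2) |5 − (-2)| = 7; 7 ≤ 8 — satisfied.
3) Q × P = 3 × 5 = 15 — satisfied.
4) values -2, 5, -1; P = 5 is not ≤ U = -1 — violated.
5) values 3, 5, -1, -2 are pairwise distinct — satisfied.
6) R = -2 = -2 (first disjunct) — satisfied.
7) U = -1 is odd — satisfied.
8) P² + Q² = 5² + 3² = 25 + 9 = 34 — satisfied.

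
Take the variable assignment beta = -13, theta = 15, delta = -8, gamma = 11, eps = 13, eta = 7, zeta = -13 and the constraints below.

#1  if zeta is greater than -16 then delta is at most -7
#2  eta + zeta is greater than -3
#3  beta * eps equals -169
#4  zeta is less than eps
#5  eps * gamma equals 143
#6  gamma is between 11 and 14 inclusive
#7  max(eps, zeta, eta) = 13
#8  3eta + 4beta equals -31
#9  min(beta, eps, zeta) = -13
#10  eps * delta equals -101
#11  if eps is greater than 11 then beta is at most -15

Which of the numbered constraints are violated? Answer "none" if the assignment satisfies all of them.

#1 zeta = -13 > -16, so we need delta ≤ -7; delta = -8 ≤ -7 — satisfied.
#2 eta + zeta = 7 + (-13) = -6; -6 ≤ -3, bound -3 not met — violated.
#3 beta * eps = -13 * 13 = -169 — satisfied.
#4 zeta = -13, eps = 13; -13 < 13 — satisfied.
#5 eps * gamma = 13 * 11 = 143 — satisfied.
#6 gamma = 11 lies in [11, 14] — satisfied.
#7 max(13, -13, 7) = 13 — satisfied.
#8 3eta + 4beta = 3(7) + 4(-13) = -31 — satisfied.
#9 min(-13, 13, -13) = -13 — satisfied.
#10 eps * delta = 13 * (-8) = -104, not -101 — violated.
#11 eps = 13 > 11, so we need beta ≤ -15; but beta = -13 > -15 — violated.

The assignment fails constraints 2, 10, and 11.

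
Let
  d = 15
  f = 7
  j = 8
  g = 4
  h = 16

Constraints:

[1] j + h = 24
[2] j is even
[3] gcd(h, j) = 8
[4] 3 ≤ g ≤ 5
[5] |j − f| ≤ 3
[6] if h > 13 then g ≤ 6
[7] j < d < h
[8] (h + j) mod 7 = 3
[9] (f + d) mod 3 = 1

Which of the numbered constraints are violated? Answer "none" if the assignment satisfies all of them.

All constraints are satisfied.

[1] j + h = 8 + 16 = 24  holds
[2] j = 8 is even  holds
[3] gcd(16, 8) = 8  holds
[4] g = 4 lies in [3, 5]  holds
[5] |8 − 7| = 1; 1 ≤ 3  holds
[6] h = 16 > 13, so we need g ≤ 6; g = 4 ≤ 6  holds
[7] values 8 < 15 < 16  holds
[8] h + j = 24; 24 mod 7 = 3  holds
[9] f + d = 22; 22 mod 3 = 1  holds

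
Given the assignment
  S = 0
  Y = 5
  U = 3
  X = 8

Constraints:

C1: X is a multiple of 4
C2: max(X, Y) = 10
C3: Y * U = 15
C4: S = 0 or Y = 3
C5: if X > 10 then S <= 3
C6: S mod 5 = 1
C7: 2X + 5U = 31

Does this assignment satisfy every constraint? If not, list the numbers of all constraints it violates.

Constraints 2, 6 are violated.

C1: 8 / 4 = 2, so 4 divides 8 — holds.
C2: max(8, 5) = 8, not 10 — fails.
C3: Y * U = 5 * 3 = 15 — holds.
C4: S = 0 = 0 (first disjunct) — holds.
C5: X = 8, not > 10; antecedent false, conditional vacuously true — holds.
C6: 0 mod 5 = 0, not 1 — fails.
C7: 2X + 5U = 2(8) + 5(3) = 31 — holds.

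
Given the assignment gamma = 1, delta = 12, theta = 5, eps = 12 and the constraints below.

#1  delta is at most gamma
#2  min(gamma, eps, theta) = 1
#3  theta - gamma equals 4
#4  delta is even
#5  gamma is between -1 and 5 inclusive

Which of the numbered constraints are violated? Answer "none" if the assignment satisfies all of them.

Constraint 1 is violated.

#1 delta = 12, gamma = 1; 12 > 1 (want ≤)  ✘
#2 min(1, 12, 5) = 1  ✔
#3 theta - gamma = 5 - 1 = 4  ✔
#4 delta = 12 is even  ✔
#5 gamma = 1 lies in [-1, 5]  ✔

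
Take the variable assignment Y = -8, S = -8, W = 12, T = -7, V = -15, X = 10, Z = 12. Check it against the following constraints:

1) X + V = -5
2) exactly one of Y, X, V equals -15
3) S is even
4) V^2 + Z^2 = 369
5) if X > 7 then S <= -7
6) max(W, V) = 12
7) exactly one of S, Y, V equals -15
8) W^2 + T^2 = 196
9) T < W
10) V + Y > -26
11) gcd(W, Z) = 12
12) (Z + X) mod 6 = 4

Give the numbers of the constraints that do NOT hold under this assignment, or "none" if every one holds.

Constraint 8 does not hold.

1) X + V = 10 + (-15) = -5  ✓
2) Y=-8, X=10, V=-15; 1 of them equals -15  ✓
3) S = -8 is even  ✓
4) V^2 + Z^2 = (-15)^2 + 12^2 = 225 + 144 = 369  ✓
5) X = 10 > 7, so we need S ≤ -7; S = -8 ≤ -7  ✓
6) max(12, -15) = 12  ✓
7) S=-8, Y=-8, V=-15; 1 of them equals -15  ✓
8) W^2 + T^2 = 12^2 + (-7)^2 = 144 + 49 = 193, not 196  ✗
9) T = -7, W = 12; -7 < 12  ✓
10) V + Y = -15 + (-8) = -23; -23 > -26  ✓
11) gcd(12, 12) = 12  ✓
12) Z + X = 22; 22 mod 6 = 4  ✓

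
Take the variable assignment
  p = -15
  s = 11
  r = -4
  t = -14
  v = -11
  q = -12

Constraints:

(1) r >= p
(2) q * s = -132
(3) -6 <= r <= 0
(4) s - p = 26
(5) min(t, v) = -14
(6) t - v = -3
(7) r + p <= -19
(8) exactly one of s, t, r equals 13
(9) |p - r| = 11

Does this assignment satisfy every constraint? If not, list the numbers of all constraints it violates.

Constraint 8 does not hold.

(1) r = -4, p = -15; -4 ≥ -15  ✔
(2) q * s = -12 * 11 = -132  ✔
(3) r = -4 lies in [-6, 0]  ✔
(4) s - p = 11 - (-15) = 26  ✔
(5) min(-14, -11) = -14  ✔
(6) t - v = -14 - (-11) = -3  ✔
(7) r + p = -4 + (-15) = -19; -19 ≤ -19  ✔
(8) s=11, t=-14, r=-4; 0 of them equal 13, not exactly one  ✘
(9) |-15 - (-4)| = 11  ✔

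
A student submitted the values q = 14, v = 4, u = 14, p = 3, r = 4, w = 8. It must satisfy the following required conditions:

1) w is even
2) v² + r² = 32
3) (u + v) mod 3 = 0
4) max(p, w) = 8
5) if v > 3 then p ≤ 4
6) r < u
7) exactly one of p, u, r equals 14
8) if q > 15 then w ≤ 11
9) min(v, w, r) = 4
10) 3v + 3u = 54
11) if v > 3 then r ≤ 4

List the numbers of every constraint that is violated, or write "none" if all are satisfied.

All constraints are satisfied.

1) w = 8 is even — holds.
2) v² + r² = 4² + 4² = 16 + 16 = 32 — holds.
3) u + v = 18; 18 mod 3 = 0 — holds.
4) max(3, 8) = 8 — holds.
5) v = 4 > 3, so we need p ≤ 4; p = 3 ≤ 4 — holds.
6) r = 4, u = 14; 4 < 14 — holds.
7) p=3, u=14, r=4; 1 of them equals 14 — holds.
8) q = 14, not > 15; antecedent false, conditional vacuously true — holds.
9) min(4, 8, 4) = 4 — holds.
10) 3v + 3u = 3(4) + 3(14) = 54 — holds.
11) v = 4 > 3, so we need r ≤ 4; r = 4 ≤ 4 — holds.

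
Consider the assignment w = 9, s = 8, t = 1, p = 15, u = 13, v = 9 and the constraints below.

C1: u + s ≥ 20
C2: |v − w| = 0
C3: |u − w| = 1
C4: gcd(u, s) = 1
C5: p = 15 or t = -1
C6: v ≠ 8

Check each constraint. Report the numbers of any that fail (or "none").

C1: u + s = 13 + 8 = 21; 21 ≥ 20 — holds.
C2: |9 − 9| = 0 — holds.
C3: |13 − 9| = 4, not 1 — fails.
C4: gcd(13, 8) = 1 — holds.
C5: p = 15 = 15 (first disjunct) — holds.
C6: v = 9, and 9 ≠ 8 — holds.

Constraint 3 is violated.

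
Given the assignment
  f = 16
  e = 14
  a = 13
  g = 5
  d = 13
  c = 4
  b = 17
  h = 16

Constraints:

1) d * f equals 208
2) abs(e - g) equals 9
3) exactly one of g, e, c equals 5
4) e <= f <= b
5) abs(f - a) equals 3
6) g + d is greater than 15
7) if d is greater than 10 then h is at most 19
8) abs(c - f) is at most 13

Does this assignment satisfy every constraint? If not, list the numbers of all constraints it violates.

1) d * f = 13 * 16 = 208  yes
2) abs(14 - 5) = 9  yes
3) g=5, e=14, c=4; 1 of them equals 5  yes
4) values 14 <= 16 <= 17  yes
5) abs(16 - 13) = 3  yes
6) g + d = 5 + 13 = 18; 18 > 15  yes
7) d = 13 > 10, so we need h ≤ 19; h = 16 ≤ 19  yes
8) abs(4 - 16) = 12; 12 ≤ 13  yes

All constraints are satisfied.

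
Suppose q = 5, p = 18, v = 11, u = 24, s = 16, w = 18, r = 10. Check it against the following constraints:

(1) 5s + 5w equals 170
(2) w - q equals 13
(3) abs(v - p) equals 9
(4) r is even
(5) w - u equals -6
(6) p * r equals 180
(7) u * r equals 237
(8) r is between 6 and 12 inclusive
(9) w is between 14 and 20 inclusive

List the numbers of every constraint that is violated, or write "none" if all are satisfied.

Constraints 3 and 7 do not hold.

(1) 5s + 5w = 5(16) + 5(18) = 170  OK
(2) w - q = 18 - 5 = 13  OK
(3) abs(11 - 18) = 7, not 9  FAIL
(4) r = 10 is even  OK
(5) w - u = 18 - 24 = -6  OK
(6) p * r = 18 * 10 = 180  OK
(7) u * r = 24 * 10 = 240, not 237  FAIL
(8) r = 10 lies in [6, 12]  OK
(9) w = 18 lies in [14, 20]  OK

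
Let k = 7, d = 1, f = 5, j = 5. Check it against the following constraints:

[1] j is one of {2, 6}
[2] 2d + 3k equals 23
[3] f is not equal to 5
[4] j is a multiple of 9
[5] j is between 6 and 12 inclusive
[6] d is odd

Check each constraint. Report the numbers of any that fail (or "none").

The assignment fails constraints 1, 3, 4, and 5.

[1] j = 5 is not in {2, 6} — fails.
[2] 2d + 3k = 2(1) + 3(7) = 23 — holds.
[3] f = 5, but 5 is required to differ — fails.
[4] 5 = 9*0 + 5, so 9 does not divide 5 — fails.
[5] j = 5 is outside [6, 12] — fails.
[6] d = 1 is odd — holds.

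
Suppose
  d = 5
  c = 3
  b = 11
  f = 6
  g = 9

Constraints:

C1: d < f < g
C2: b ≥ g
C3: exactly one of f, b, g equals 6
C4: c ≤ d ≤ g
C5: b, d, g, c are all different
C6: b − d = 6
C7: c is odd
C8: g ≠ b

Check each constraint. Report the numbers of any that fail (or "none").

None — every constraint holds.

C1: values 5 < 6 < 9 — satisfied.
C2: b = 11, g = 9; 11 ≥ 9 — satisfied.
C3: f=6, b=11, g=9; 1 of them equals 6 — satisfied.
C4: values 3 ≤ 5 ≤ 9 — satisfied.
C5: values 11, 5, 9, 3 are pairwise distinct — satisfied.
C6: b − d = 11 − 5 = 6 — satisfied.
C7: c = 3 is odd — satisfied.
C8: g = 9, b = 11; distinct — satisfied.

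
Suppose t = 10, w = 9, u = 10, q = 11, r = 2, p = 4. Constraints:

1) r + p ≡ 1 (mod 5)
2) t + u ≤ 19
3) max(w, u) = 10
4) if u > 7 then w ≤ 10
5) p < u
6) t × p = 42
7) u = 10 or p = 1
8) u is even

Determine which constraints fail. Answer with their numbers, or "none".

Violated: 2, 6.

1) r + p = 6; 6 mod 5 = 1  ✔
2) t + u = 10 + 10 = 20; 20 > 19, bound 19 not met  ✘
3) max(9, 10) = 10  ✔
4) u = 10 > 7, so we need w ≤ 10; w = 9 ≤ 10  ✔
5) p = 4, u = 10; 4 < 10  ✔
6) t × p = 10 × 4 = 40, not 42  ✘
7) u = 10 = 10 (first disjunct)  ✔
8) u = 10 is even  ✔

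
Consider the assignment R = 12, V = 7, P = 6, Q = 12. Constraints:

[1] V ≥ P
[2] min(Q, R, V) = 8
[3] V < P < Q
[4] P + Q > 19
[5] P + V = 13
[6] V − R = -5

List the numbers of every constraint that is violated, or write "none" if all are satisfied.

[1] V = 7, P = 6; 7 ≥ 6  holds
[2] min(12, 12, 7) = 7, not 8  fails
[3] values 7, 6, 12; V = 7 is not < P = 6  fails
[4] P + Q = 6 + 12 = 18; 18 ≤ 19, bound 19 not met  fails
[5] P + V = 6 + 7 = 13  holds
[6] V − R = 7 − 12 = -5  holds

Constraints 2, 3, 4 do not hold.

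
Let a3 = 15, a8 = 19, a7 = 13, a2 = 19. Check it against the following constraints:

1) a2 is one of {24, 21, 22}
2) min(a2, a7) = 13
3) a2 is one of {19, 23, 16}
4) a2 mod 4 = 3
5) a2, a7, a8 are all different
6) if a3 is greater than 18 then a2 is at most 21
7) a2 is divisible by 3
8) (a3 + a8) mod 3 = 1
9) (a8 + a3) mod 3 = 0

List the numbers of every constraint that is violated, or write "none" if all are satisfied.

Constraints 1, 5, 7, 9 are violated.

1) a2 = 19 is not in {24, 21, 22}  false
2) min(19, 13) = 13  true
3) a2 = 19 is in {19, 23, 16}  true
4) 19 mod 4 = 3  true
5) a2 = a8 = 19, not all different  false
6) a3 = 15, not > 18; antecedent false, conditional vacuously true  true
7) 19 = 3*6 + 1, so 3 does not divide 19  false
8) a3 + a8 = 34; 34 mod 3 = 1  true
9) a8 + a3 = 34; 34 mod 3 = 1, not 0  false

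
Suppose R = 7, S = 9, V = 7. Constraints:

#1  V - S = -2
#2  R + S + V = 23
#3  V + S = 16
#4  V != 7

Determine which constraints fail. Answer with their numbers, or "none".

Violated: 4.

#1 V - S = 7 - 9 = -2  holds
#2 R + S + V = 7 + 9 + 7 = 23  holds
#3 V + S = 7 + 9 = 16  holds
#4 V = 7, but 7 is required to differ  fails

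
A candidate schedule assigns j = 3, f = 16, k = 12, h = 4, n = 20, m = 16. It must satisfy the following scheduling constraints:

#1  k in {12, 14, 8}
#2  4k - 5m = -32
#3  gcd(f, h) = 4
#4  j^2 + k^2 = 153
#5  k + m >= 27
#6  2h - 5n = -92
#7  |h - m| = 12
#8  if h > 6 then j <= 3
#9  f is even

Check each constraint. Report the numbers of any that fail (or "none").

No violations.

#1 k = 12 is in {12, 14, 8} — OK.
#2 4k - 5m = 4(12) - 5(16) = -32 — OK.
#3 gcd(16, 4) = 4 — OK.
#4 j^2 + k^2 = 3^2 + 12^2 = 9 + 144 = 153 — OK.
#5 k + m = 12 + 16 = 28; 28 ≥ 27 — OK.
#6 2h - 5n = 2(4) - 5(20) = -92 — OK.
#7 |4 - 16| = 12 — OK.
#8 h = 4, not > 6; antecedent false, conditional vacuously true — OK.
#9 f = 16 is even — OK.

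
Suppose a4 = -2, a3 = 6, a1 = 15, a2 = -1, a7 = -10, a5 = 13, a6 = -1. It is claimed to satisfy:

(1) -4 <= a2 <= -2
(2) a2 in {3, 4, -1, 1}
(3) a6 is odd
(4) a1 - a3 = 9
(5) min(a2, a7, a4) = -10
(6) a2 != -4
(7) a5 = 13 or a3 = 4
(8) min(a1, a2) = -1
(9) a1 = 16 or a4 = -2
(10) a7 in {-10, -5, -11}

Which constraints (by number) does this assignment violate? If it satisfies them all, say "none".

Constraint 1 is violated.

(1) a2 = -1 is outside [-4, -2]  ✗
(2) a2 = -1 is in {3, 4, -1, 1}  ✓
(3) a6 = -1 is odd  ✓
(4) a1 - a3 = 15 - 6 = 9  ✓
(5) min(-1, -10, -2) = -10  ✓
(6) a2 = -1, and -1 ≠ -4  ✓
(7) a5 = 13 = 13 (first disjunct)  ✓
(8) min(15, -1) = -1  ✓
(9) a1 = 15 ≠ 16, but a4 = -2 = -2 (second disjunct)  ✓
(10) a7 = -10 is in {-10, -5, -11}  ✓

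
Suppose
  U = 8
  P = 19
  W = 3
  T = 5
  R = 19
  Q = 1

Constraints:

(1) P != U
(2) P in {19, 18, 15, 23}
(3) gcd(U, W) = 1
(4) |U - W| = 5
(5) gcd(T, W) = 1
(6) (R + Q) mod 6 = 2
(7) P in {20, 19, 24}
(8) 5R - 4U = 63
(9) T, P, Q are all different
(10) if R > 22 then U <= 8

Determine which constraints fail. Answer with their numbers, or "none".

No violations.

(1) P = 19, U = 8; distinct  ✔
(2) P = 19 is in {19, 18, 15, 23}  ✔
(3) gcd(8, 3) = 1  ✔
(4) |8 - 3| = 5  ✔
(5) gcd(5, 3) = 1  ✔
(6) R + Q = 20; 20 mod 6 = 2  ✔
(7) P = 19 is in {20, 19, 24}  ✔
(8) 5R - 4U = 5(19) - 4(8) = 63  ✔
(9) values 5, 19, 1 are pairwise distinct  ✔
(10) R = 19, not > 22; antecedent false, conditional vacuously true  ✔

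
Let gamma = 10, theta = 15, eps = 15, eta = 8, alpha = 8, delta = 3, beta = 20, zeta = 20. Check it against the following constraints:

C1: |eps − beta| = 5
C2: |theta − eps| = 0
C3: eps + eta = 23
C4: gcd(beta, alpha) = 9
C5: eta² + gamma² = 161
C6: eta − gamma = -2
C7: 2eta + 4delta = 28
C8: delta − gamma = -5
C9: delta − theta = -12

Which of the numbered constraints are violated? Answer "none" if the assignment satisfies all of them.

C1: |15 − 20| = 5 — OK.
C2: |15 − 15| = 0 — OK.
C3: eps + eta = 15 + 8 = 23 — OK.
C4: gcd(20, 8) = 4, not 9 — violated.
C5: eta² + gamma² = 8² + 10² = 64 + 100 = 164, not 161 — violated.
C6: eta − gamma = 8 − 10 = -2 — OK.
C7: 2eta + 4delta = 2(8) + 4(3) = 28 — OK.
C8: delta − gamma = 3 − 10 = -7, not -5 — violated.
C9: delta − theta = 3 − 15 = -12 — OK.

Constraints 4, 5, 8 do not hold.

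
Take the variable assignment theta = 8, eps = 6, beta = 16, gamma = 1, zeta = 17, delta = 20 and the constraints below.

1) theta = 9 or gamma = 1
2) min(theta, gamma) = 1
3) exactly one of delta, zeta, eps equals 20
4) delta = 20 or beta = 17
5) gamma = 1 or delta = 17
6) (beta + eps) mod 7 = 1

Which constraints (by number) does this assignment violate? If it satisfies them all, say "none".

1) theta = 8 ≠ 9, but gamma = 1 = 1 (second disjunct)  OK
2) min(8, 1) = 1  OK
3) delta=20, zeta=17, eps=6; 1 of them equals 20  OK
4) delta = 20 = 20 (first disjunct)  OK
5) gamma = 1 = 1 (first disjunct)  OK
6) beta + eps = 22; 22 mod 7 = 1  OK

Yes — all constraints hold.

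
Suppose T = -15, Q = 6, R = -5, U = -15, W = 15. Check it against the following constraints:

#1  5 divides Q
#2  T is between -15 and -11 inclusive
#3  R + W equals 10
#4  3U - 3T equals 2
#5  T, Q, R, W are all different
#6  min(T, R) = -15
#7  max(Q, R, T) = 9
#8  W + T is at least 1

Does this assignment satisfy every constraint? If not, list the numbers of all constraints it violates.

#1 6 = 5*1 + 1, so 5 does not divide 6  FAIL
#2 T = -15 lies in [-15, -11]  OK
#3 R + W = -5 + 15 = 10  OK
#4 3U - 3T = 3(-15) - 3(-15) = 0, not 2  FAIL
#5 values -15, 6, -5, 15 are pairwise distinct  OK
#6 min(-15, -5) = -15  OK
#7 max(6, -5, -15) = 6, not 9  FAIL
#8 W + T = 15 + (-15) = 0; 0 < 1, bound 1 not met  FAIL

No — constraints 1, 4, 7, and 8 are not satisfied.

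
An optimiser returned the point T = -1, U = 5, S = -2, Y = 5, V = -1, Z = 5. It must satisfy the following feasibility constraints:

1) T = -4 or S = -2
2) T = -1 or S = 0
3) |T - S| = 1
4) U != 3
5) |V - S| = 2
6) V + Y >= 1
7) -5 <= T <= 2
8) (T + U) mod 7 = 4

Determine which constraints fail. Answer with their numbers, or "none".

Violated: 5.

1) T = -1 ≠ -4, but S = -2 = -2 (second disjunct)  OK
2) T = -1 = -1 (first disjunct)  OK
3) |-1 - (-2)| = 1  OK
4) U = 5, and 5 ≠ 3  OK
5) |-1 - (-2)| = 1, not 2  FAIL
6) V + Y = -1 + 5 = 4; 4 ≥ 1  OK
7) T = -1 lies in [-5, 2]  OK
8) T + U = 4; 4 mod 7 = 4  OK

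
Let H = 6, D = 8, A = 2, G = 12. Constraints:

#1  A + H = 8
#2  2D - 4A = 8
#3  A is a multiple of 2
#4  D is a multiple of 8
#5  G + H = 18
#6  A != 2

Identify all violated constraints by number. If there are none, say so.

The assignment fails constraint 6.

#1 A + H = 2 + 6 = 8 — OK.
#2 2D - 4A = 2(8) - 4(2) = 8 — OK.
#3 2 / 2 = 1, so 2 divides 2 — OK.
#4 8 / 8 = 1, so 8 divides 8 — OK.
#5 G + H = 12 + 6 = 18 — OK.
#6 A = 2, but 2 is required to differ — violated.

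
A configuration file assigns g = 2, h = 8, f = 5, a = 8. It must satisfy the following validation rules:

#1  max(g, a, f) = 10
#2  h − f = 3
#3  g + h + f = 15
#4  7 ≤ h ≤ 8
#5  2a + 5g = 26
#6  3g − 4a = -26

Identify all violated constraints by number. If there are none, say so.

Constraint 1 is violated.

#1 max(2, 8, 5) = 8, not 10 — fails.
#2 h − f = 8 − 5 = 3 — holds.
#3 g + h + f = 2 + 8 + 5 = 15 — holds.
#4 h = 8 lies in [7, 8] — holds.
#5 2a + 5g = 2(8) + 5(2) = 26 — holds.
#6 3g − 4a = 3(2) − 4(8) = -26 — holds.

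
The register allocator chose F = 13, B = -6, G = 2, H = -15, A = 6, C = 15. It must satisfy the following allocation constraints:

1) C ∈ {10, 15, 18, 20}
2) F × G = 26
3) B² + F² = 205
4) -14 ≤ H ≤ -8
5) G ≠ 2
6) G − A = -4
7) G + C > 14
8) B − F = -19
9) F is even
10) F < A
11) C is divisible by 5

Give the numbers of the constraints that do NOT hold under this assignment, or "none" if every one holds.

1) C = 15 is in {10, 15, 18, 20}  OK
2) F × G = 13 × 2 = 26  OK
3) B² + F² = (-6)² + 13² = 36 + 169 = 205  OK
4) H = -15 is outside [-14, -8]  FAIL
5) G = 2, but 2 is required to differ  FAIL
6) G − A = 2 − 6 = -4  OK
7) G + C = 2 + 15 = 17; 17 > 14  OK
8) B − F = -6 − 13 = -19  OK
9) F = 13 is odd  FAIL
10) F = 13, A = 6; 13 ≥ 6 (want <)  FAIL
11) 15 / 5 = 3, so 5 divides 15  OK

Constraints 4, 5, 9, and 10 are violated.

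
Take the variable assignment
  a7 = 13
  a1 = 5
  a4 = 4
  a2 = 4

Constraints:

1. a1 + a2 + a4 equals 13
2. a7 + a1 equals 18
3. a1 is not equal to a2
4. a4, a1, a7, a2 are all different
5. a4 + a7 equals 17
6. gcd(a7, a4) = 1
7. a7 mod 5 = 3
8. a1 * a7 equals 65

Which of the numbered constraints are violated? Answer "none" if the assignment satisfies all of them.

Violated: 4.

1. a1 + a2 + a4 = 5 + 4 + 4 = 13  OK
2. a7 + a1 = 13 + 5 = 18  OK
3. a1 = 5, a2 = 4; distinct  OK
4. a4 = a2 = 4, not all different  FAIL
5. a4 + a7 = 4 + 13 = 17  OK
6. gcd(13, 4) = 1  OK
7. 13 mod 5 = 3  OK
8. a1 * a7 = 5 * 13 = 65  OK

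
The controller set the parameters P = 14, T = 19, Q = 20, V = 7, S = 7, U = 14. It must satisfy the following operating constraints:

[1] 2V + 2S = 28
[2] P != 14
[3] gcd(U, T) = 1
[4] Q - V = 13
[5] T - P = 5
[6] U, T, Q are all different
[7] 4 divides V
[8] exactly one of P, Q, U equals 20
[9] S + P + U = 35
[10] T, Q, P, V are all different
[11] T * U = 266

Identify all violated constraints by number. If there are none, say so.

[1] 2V + 2S = 2(7) + 2(7) = 28 — holds.
[2] P = 14, but 14 is required to differ — does not hold.
[3] gcd(14, 19) = 1 — holds.
[4] Q - V = 20 - 7 = 13 — holds.
[5] T - P = 19 - 14 = 5 — holds.
[6] values 14, 19, 20 are pairwise distinct — holds.
[7] 7 = 4*1 + 3, so 4 does not divide 7 — does not hold.
[8] P=14, Q=20, U=14; 1 of them equals 20 — holds.
[9] S + P + U = 7 + 14 + 14 = 35 — holds.
[10] values 19, 20, 14, 7 are pairwise distinct — holds.
[11] T * U = 19 * 14 = 266 — holds.

Constraints 2 and 7 are violated.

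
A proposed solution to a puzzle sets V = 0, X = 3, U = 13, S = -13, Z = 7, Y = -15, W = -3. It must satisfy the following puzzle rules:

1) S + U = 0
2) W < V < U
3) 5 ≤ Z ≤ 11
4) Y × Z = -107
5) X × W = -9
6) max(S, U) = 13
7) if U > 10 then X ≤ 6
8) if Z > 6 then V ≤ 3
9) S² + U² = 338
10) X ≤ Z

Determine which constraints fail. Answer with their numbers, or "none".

No — constraint 4 is not satisfied.

1) S + U = -13 + 13 = 0 — holds.
2) values -3 < 0 < 13 — holds.
3) Z = 7 lies in [5, 11] — holds.
4) Y × Z = -15 × 7 = -105, not -107 — does not hold.
5) X × W = 3 × (-3) = -9 — holds.
6) max(-13, 13) = 13 — holds.
7) U = 13 > 10, so we need X ≤ 6; X = 3 ≤ 6 — holds.
8) Z = 7 > 6, so we need V ≤ 3; V = 0 ≤ 3 — holds.
9) S² + U² = (-13)² + 13² = 169 + 169 = 338 — holds.
10) X = 3, Z = 7; 3 ≤ 7 — holds.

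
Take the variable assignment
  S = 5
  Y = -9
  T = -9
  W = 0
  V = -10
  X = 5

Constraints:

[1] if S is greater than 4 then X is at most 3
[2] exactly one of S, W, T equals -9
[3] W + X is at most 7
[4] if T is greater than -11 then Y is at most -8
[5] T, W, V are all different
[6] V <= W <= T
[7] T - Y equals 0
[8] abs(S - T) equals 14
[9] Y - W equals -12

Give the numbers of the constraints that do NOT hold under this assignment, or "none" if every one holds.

Constraints 1, 6, and 9 are violated.

[1] S = 5 > 4, so we need X ≤ 3; but X = 5 > 3 — violated.
[2] S=5, W=0, T=-9; 1 of them equals -9 — satisfied.
[3] W + X = 0 + 5 = 5; 5 ≤ 7 — satisfied.
[4] T = -9 > -11, so we need Y ≤ -8; Y = -9 ≤ -8 — satisfied.
[5] values -9, 0, -10 are pairwise distinct — satisfied.
[6] values -10, 0, -9; W = 0 is not <= T = -9 — violated.
[7] T - Y = -9 - (-9) = 0 — satisfied.
[8] abs(5 - (-9)) = 14 — satisfied.
[9] Y - W = -9 - 0 = -9, not -12 — violated.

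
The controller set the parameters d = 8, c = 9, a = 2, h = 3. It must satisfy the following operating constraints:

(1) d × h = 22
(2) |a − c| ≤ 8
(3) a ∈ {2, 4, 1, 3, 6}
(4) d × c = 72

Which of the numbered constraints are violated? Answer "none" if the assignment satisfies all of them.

The assignment fails constraint 1.

(1) d × h = 8 × 3 = 24, not 22  ✗
(2) |2 − 9| = 7; 7 ≤ 8  ✓
(3) a = 2 is in {2, 4, 1, 3, 6}  ✓
(4) d × c = 8 × 9 = 72  ✓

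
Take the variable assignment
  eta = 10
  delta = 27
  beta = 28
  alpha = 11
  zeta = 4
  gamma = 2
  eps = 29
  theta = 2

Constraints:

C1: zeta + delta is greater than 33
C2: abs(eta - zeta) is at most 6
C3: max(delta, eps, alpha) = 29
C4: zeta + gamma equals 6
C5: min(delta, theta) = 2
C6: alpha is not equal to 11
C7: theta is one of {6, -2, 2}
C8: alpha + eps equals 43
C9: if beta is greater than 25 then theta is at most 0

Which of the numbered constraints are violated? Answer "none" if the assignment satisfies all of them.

C1: zeta + delta = 4 + 27 = 31; 31 ≤ 33, bound 33 not met  no
C2: abs(10 - 4) = 6; 6 ≤ 6  yes
C3: max(27, 29, 11) = 29  yes
C4: zeta + gamma = 4 + 2 = 6  yes
C5: min(27, 2) = 2  yes
C6: alpha = 11, but 11 is required to differ  no
C7: theta = 2 is in {6, -2, 2}  yes
C8: alpha + eps = 11 + 29 = 40, not 43  no
C9: beta = 28 > 25, so we need theta ≤ 0; but theta = 2 > 0  no

Violated: 1, 6, 8, 9.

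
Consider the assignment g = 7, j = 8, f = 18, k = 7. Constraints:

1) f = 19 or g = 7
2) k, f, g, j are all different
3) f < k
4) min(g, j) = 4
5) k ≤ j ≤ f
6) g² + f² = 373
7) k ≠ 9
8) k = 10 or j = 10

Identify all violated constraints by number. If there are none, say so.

1) f = 18 ≠ 19, but g = 7 = 7 (second disjunct)  OK
2) k = g = 7, not all different  FAIL
3) f = 18, k = 7; 18 ≥ 7 (want <)  FAIL
4) min(7, 8) = 7, not 4  FAIL
5) values 7 ≤ 8 ≤ 18  OK
6) g² + f² = 7² + 18² = 49 + 324 = 373  OK
7) k = 7, and 7 ≠ 9  OK
8) k = 7 ≠ 10 and j = 8 ≠ 10; both disjuncts false  FAIL

Violated: 2, 3, 4, and 8.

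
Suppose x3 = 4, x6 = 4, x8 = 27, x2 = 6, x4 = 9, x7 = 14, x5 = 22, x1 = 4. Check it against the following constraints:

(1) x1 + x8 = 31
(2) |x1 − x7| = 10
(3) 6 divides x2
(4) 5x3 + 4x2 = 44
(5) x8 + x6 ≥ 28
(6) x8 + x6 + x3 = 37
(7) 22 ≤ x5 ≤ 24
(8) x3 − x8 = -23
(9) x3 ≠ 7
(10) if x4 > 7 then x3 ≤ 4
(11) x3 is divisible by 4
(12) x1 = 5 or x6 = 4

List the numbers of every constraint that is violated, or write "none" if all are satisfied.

The assignment fails constraint 6.

(1) x1 + x8 = 4 + 27 = 31 — holds.
(2) |4 − 14| = 10 — holds.
(3) 6 / 6 = 1, so 6 divides 6 — holds.
(4) 5x3 + 4x2 = 5(4) + 4(6) = 44 — holds.
(5) x8 + x6 = 27 + 4 = 31; 31 ≥ 28 — holds.
(6) x8 + x6 + x3 = 27 + 4 + 4 = 35, not 37 — does not hold.
(7) x5 = 22 lies in [22, 24] — holds.
(8) x3 − x8 = 4 − 27 = -23 — holds.
(9) x3 = 4, and 4 ≠ 7 — holds.
(10) x4 = 9 > 7, so we need x3 ≤ 4; x3 = 4 ≤ 4 — holds.
(11) 4 / 4 = 1, so 4 divides 4 — holds.
(12) x1 = 4 ≠ 5, but x6 = 4 = 4 (second disjunct) — holds.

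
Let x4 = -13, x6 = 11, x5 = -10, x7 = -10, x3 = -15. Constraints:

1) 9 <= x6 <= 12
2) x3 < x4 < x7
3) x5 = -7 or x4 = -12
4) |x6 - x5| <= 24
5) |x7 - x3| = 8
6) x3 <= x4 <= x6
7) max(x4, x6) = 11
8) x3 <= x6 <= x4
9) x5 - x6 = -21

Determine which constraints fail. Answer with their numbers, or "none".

1) x6 = 11 lies in [9, 12] — OK.
2) values -15 < -13 < -10 — OK.
3) x5 = -10 ≠ -7 and x4 = -13 ≠ -12; both disjuncts false — violated.
4) |11 - (-10)| = 21; 21 ≤ 24 — OK.
5) |-10 - (-15)| = 5, not 8 — violated.
6) values -15 <= -13 <= 11 — OK.
7) max(-13, 11) = 11 — OK.
8) values -15, 11, -13; x6 = 11 is not <= x4 = -13 — violated.
9) x5 - x6 = -10 - 11 = -21 — OK.

Violated: 3, 5, and 8.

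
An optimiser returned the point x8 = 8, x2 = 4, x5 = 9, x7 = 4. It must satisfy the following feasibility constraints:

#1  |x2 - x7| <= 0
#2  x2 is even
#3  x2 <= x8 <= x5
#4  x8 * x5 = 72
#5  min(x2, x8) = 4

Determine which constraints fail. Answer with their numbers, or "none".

All constraints are satisfied.

#1 |4 - 4| = 0; 0 ≤ 0  true
#2 x2 = 4 is even  true
#3 values 4 <= 8 <= 9  true
#4 x8 * x5 = 8 * 9 = 72  true
#5 min(4, 8) = 4  true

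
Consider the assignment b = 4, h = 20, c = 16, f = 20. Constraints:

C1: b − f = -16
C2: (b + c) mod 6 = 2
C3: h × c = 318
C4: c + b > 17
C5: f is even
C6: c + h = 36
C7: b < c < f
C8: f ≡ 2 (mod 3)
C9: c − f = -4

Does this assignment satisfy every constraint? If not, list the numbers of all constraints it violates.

Violated: 3.

C1: b − f = 4 − 20 = -16 — OK.
C2: b + c = 20; 20 mod 6 = 2 — OK.
C3: h × c = 20 × 16 = 320, not 318 — violated.
C4: c + b = 16 + 4 = 20; 20 > 17 — OK.
C5: f = 20 is even — OK.
C6: c + h = 16 + 20 = 36 — OK.
C7: values 4 < 16 < 20 — OK.
C8: 20 mod 3 = 2 — OK.
C9: c − f = 16 − 20 = -4 — OK.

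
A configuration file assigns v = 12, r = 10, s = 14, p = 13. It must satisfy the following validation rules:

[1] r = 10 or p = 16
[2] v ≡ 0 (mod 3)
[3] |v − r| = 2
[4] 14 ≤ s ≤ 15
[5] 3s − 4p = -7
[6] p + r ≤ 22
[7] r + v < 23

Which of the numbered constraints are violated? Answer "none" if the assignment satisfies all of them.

[1] r = 10 = 10 (first disjunct)  true
[2] 12 mod 3 = 0  true
[3] |12 − 10| = 2  true
[4] s = 14 lies in [14, 15]  true
[5] 3s − 4p = 3(14) − 4(13) = -10, not -7  false
[6] p + r = 13 + 10 = 23; 23 > 22, bound 22 not met  false
[7] r + v = 10 + 12 = 22; 22 < 23  true

No — constraints 5, 6 are not satisfied.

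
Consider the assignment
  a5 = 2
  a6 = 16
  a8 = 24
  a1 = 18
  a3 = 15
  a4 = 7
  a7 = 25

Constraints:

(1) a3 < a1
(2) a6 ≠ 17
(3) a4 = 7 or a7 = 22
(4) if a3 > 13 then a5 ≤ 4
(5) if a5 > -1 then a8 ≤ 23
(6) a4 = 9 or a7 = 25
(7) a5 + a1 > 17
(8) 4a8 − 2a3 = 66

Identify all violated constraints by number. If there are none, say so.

Constraint 5 does not hold.

(1) a3 = 15, a1 = 18; 15 < 18 — satisfied.
(2) a6 = 16, and 16 ≠ 17 — satisfied.
(3) a4 = 7 = 7 (first disjunct) — satisfied.
(4) a3 = 15 > 13, so we need a5 ≤ 4; a5 = 2 ≤ 4 — satisfied.
(5) a5 = 2 > -1, so we need a8 ≤ 23; but a8 = 24 > 23 — violated.
(6) a4 = 7 ≠ 9, but a7 = 25 = 25 (second disjunct) — satisfied.
(7) a5 + a1 = 2 + 18 = 20; 20 > 17 — satisfied.
(8) 4a8 − 2a3 = 4(24) − 2(15) = 66 — satisfied.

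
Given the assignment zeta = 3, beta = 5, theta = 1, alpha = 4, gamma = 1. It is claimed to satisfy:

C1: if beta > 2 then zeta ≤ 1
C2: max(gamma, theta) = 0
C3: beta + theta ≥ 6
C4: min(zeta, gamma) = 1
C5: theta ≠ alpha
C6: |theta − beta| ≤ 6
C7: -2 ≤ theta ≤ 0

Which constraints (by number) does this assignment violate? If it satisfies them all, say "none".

Constraints 1, 2, 7 are violated.

C1: beta = 5 > 2, so we need zeta ≤ 1; but zeta = 3 > 1 — violated.
C2: max(1, 1) = 1, not 0 — violated.
C3: beta + theta = 5 + 1 = 6; 6 ≥ 6 — OK.
C4: min(3, 1) = 1 — OK.
C5: theta = 1, alpha = 4; distinct — OK.
C6: |1 − 5| = 4; 4 ≤ 6 — OK.
C7: theta = 1 is outside [-2, 0] — violated.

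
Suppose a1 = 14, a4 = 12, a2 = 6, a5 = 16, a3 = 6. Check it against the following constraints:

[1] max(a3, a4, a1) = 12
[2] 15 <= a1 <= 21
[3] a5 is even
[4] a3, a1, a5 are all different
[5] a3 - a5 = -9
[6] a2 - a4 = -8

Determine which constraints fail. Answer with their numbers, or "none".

[1] max(6, 12, 14) = 14, not 12 — violated.
[2] a1 = 14 is outside [15, 21] — violated.
[3] a5 = 16 is even — satisfied.
[4] values 6, 14, 16 are pairwise distinct — satisfied.
[5] a3 - a5 = 6 - 16 = -10, not -9 — violated.
[6] a2 - a4 = 6 - 12 = -6, not -8 — violated.

Constraints 1, 2, 5, 6 do not hold.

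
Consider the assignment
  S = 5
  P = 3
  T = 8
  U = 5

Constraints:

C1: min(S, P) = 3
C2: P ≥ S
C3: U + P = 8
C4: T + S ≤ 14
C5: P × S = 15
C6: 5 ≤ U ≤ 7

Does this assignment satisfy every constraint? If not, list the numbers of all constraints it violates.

C1: min(5, 3) = 3 — satisfied.
C2: P = 3, S = 5; 3 < 5 (want ≥) — violated.
C3: U + P = 5 + 3 = 8 — satisfied.
C4: T + S = 8 + 5 = 13; 13 ≤ 14 — satisfied.
C5: P × S = 3 × 5 = 15 — satisfied.
C6: U = 5 lies in [5, 7] — satisfied.

Violated: 2.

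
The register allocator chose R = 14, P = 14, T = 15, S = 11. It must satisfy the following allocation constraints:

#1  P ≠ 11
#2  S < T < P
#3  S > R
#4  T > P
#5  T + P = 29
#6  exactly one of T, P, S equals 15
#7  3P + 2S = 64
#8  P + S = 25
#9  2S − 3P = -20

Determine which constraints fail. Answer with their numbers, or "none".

#1 P = 14, and 14 ≠ 11 — OK.
#2 values 11, 15, 14; T = 15 is not < P = 14 — violated.
#3 S = 11, R = 14; 11 ≤ 14 (want >) — violated.
#4 T = 15, P = 14; 15 > 14 — OK.
#5 T + P = 15 + 14 = 29 — OK.
#6 T=15, P=14, S=11; 1 of them equals 15 — OK.
#7 3P + 2S = 3(14) + 2(11) = 64 — OK.
#8 P + S = 14 + 11 = 25 — OK.
#9 2S − 3P = 2(11) − 3(14) = -20 — OK.

Constraints 2, 3 are violated.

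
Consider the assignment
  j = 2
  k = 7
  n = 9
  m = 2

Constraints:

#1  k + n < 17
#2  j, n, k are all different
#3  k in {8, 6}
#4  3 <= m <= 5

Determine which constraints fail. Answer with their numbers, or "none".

No — constraints 3, 4 are not satisfied.

#1 k + n = 7 + 9 = 16; 16 < 17  holds
#2 values 2, 9, 7 are pairwise distinct  holds
#3 k = 7 is not in {8, 6}  fails
#4 m = 2 is outside [3, 5]  fails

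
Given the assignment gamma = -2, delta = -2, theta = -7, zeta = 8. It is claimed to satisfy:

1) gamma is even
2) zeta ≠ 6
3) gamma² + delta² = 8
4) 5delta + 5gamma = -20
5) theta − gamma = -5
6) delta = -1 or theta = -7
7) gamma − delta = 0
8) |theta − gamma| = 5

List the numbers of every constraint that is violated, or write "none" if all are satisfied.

1) gamma = -2 is even  OK
2) zeta = 8, and 8 ≠ 6  OK
3) gamma² + delta² = (-2)² + (-2)² = 4 + 4 = 8  OK
4) 5delta + 5gamma = 5(-2) + 5(-2) = -20  OK
5) theta − gamma = -7 − (-2) = -5  OK
6) delta = -2 ≠ -1, but theta = -7 = -7 (second disjunct)  OK
7) gamma − delta = -2 − (-2) = 0  OK
8) |-7 − (-2)| = 5  OK

All constraints are satisfied.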